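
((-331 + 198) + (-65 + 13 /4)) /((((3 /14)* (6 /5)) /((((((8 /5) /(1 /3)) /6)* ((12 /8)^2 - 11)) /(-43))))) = -190855 /1548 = -123.29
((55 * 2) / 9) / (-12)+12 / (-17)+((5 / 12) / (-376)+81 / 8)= 5798471 / 690336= 8.40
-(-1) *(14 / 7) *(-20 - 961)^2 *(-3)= -5774166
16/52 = 4/13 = 0.31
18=18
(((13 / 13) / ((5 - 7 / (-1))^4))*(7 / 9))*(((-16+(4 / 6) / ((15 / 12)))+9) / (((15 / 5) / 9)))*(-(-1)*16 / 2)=-679 / 116640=-0.01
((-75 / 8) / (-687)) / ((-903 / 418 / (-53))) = 276925 / 827148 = 0.33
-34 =-34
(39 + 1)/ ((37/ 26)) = 28.11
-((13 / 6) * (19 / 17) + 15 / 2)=-506 / 51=-9.92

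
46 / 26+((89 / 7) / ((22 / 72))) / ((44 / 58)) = 623435 / 11011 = 56.62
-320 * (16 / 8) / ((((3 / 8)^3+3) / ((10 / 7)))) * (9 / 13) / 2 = -103.67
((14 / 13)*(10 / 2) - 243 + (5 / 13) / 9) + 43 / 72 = -221809 / 936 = -236.98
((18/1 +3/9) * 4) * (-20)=-4400/3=-1466.67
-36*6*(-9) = 1944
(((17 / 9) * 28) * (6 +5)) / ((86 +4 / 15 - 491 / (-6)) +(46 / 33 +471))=0.91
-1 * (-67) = 67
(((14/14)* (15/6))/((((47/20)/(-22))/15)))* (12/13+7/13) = -313500/611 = -513.09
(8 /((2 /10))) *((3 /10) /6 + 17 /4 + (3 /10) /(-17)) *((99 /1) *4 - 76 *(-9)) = 184997.65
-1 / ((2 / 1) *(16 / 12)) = -3 / 8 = -0.38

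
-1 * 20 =-20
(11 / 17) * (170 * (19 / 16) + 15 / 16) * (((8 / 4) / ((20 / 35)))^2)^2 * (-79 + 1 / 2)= -1545896.15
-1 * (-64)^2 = -4096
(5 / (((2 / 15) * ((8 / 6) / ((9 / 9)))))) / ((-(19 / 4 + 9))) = -45 / 22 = -2.05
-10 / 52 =-5 / 26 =-0.19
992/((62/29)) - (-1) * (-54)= 410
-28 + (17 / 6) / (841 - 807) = -335 / 12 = -27.92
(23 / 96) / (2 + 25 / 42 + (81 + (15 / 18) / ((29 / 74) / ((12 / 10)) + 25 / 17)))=436793 / 153250864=0.00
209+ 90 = 299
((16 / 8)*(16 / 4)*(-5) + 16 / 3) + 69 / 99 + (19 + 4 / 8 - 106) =-7951 / 66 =-120.47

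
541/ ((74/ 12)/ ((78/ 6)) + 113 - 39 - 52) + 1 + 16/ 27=1214725/ 47331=25.66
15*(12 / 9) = 20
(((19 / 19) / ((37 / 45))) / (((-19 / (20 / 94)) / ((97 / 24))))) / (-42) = 2425 / 1850296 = 0.00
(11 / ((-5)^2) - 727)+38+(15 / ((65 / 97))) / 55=-2460147 / 3575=-688.15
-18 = -18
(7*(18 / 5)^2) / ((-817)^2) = 2268 / 16687225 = 0.00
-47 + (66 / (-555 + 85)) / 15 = -55236 / 1175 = -47.01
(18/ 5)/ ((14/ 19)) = 4.89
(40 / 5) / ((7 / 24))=27.43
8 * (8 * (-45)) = -2880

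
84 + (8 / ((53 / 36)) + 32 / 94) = 223628 / 2491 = 89.77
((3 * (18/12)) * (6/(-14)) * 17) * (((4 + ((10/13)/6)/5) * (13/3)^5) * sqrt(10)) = -76229309 * sqrt(10)/378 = -637720.21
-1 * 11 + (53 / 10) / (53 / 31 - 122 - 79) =-681223 / 61780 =-11.03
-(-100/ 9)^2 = -10000/ 81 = -123.46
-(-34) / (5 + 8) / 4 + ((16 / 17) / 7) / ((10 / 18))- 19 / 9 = -169199 / 139230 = -1.22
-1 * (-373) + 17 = 390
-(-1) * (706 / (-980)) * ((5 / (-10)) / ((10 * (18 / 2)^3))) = 353 / 7144200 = 0.00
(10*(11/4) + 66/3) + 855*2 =3519/2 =1759.50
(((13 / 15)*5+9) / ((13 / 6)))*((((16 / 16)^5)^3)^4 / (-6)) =-40 / 39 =-1.03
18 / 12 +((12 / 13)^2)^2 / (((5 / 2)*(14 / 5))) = 641253 / 399854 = 1.60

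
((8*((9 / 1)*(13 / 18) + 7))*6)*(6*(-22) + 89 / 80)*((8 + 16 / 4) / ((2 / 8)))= -20355624 / 5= -4071124.80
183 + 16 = 199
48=48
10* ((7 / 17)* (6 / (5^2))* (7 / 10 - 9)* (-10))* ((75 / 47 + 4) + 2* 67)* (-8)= -91601.09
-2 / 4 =-1 / 2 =-0.50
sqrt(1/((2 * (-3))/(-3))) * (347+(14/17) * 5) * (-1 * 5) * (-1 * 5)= 149225 * sqrt(2)/34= 6206.94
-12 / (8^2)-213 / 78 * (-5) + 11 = 24.47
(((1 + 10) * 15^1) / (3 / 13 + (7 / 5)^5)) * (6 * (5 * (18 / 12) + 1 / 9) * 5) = 1530546875 / 227866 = 6716.87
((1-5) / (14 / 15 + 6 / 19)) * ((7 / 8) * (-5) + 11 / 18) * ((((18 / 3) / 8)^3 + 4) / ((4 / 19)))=138430865 / 546816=253.16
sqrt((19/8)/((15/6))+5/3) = sqrt(2355)/30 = 1.62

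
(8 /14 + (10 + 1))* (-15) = -1215 /7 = -173.57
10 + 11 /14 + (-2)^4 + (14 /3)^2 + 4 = 6623 /126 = 52.56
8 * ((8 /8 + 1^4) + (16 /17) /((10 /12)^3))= 61648 /2125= 29.01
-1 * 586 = -586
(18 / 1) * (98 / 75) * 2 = 1176 / 25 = 47.04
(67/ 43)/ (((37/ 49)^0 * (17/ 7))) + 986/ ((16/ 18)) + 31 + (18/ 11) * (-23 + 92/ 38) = 676637991/ 611116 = 1107.22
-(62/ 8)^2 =-961/ 16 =-60.06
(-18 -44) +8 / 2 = -58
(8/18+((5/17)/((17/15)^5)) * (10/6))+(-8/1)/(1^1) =-1584401567/217238121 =-7.29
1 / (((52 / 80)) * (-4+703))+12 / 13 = 8408 / 9087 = 0.93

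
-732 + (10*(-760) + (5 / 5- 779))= -9110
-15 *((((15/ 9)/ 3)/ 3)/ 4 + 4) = -2185/ 36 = -60.69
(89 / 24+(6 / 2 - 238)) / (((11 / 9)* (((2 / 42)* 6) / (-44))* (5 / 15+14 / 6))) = 349713 / 32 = 10928.53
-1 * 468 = -468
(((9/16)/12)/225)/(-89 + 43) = -1/220800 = -0.00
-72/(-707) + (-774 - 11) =-554923/707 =-784.90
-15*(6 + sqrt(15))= -90 - 15*sqrt(15)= -148.09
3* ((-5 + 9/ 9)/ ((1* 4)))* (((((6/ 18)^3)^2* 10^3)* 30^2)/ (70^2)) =-1000/ 1323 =-0.76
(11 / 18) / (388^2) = 11 / 2709792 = 0.00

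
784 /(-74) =-392 /37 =-10.59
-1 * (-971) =971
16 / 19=0.84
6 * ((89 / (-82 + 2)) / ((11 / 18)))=-2403 / 220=-10.92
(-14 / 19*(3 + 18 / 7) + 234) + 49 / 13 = 57715 / 247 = 233.66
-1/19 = -0.05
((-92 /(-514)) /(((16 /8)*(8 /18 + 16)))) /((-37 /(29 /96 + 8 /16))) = -5313 /45034624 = -0.00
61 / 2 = 30.50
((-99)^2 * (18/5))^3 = 5490712231306632/125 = 43925697850453.06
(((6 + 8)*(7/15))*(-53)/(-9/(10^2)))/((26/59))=3064460/351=8730.66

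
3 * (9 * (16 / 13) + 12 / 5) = 2628 / 65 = 40.43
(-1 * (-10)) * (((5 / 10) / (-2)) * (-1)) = 5 / 2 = 2.50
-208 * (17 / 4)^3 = -63869 / 4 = -15967.25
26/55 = 0.47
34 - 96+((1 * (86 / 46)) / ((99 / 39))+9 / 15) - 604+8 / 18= -7562134 / 11385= -664.22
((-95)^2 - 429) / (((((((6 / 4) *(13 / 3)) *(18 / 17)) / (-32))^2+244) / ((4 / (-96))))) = -45426176 / 30952317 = -1.47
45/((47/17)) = 765/47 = 16.28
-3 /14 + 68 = 949 /14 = 67.79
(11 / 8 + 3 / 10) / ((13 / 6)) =0.77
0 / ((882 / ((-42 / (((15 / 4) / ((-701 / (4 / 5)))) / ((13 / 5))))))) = 0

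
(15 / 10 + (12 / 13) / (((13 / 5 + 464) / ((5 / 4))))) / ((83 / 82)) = 3736617 / 2517307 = 1.48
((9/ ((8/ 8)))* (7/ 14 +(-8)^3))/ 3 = -3069/ 2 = -1534.50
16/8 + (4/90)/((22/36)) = 114/55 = 2.07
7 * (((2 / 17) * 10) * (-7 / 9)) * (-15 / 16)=1225 / 204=6.00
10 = 10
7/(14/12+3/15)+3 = 333/41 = 8.12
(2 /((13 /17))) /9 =34 /117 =0.29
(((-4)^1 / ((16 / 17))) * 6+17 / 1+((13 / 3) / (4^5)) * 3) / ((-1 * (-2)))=-8691 / 2048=-4.24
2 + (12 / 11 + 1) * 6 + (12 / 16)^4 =41851 / 2816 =14.86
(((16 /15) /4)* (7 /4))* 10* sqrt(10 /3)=14* sqrt(30) /9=8.52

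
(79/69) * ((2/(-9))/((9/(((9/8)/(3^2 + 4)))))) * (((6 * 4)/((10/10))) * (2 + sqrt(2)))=-316/2691- 158 * sqrt(2)/2691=-0.20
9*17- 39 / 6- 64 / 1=165 / 2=82.50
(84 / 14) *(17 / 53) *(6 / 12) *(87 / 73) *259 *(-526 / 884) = -17778537 / 100594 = -176.74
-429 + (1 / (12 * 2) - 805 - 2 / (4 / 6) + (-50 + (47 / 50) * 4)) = -769919 / 600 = -1283.20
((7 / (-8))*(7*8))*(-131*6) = 38514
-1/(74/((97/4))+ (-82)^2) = -97/652524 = -0.00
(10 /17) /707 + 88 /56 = 18897 /12019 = 1.57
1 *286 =286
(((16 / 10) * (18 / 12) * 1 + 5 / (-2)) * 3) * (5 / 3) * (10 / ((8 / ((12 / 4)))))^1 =-15 / 8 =-1.88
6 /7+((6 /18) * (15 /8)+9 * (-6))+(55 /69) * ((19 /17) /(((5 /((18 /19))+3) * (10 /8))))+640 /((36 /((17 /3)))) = 4255422659 /88087608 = 48.31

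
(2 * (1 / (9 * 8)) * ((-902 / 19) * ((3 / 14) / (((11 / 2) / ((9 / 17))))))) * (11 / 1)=-0.30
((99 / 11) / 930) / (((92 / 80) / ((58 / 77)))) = 348 / 54901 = 0.01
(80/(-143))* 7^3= -27440/143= -191.89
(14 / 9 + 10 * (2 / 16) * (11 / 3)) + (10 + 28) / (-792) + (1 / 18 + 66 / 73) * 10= 113374 / 7227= 15.69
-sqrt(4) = -2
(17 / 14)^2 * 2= 289 / 98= 2.95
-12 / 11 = -1.09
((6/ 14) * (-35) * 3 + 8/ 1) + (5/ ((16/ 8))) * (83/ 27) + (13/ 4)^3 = 5.01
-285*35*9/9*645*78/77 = -71691750/11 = -6517431.82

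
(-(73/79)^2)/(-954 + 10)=5329/5891504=0.00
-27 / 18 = -1.50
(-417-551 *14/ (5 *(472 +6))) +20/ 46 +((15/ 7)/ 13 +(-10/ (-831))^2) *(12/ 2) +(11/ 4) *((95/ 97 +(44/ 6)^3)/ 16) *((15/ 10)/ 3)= -24757588105363420823/ 64334234808305280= -384.83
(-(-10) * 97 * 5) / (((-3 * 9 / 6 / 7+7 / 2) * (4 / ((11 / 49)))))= 95.27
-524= -524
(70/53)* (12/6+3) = 350/53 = 6.60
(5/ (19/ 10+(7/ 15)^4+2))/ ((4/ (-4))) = -1.27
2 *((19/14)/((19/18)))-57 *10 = -3972/7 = -567.43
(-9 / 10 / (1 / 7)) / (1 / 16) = -504 / 5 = -100.80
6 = 6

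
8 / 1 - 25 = -17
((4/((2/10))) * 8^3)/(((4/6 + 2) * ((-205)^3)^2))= 768/14844075753125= 0.00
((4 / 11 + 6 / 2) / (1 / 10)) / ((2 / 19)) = 3515 / 11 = 319.55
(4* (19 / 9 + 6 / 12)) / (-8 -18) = -47 / 117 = -0.40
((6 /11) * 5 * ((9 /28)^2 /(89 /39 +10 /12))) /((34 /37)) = 0.10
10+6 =16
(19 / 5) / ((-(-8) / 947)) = 17993 / 40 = 449.82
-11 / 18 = -0.61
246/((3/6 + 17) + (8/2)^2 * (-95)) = -492/3005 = -0.16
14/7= 2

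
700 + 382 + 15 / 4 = 4343 / 4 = 1085.75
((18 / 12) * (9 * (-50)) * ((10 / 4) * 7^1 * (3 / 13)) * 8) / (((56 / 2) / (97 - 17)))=-62307.69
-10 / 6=-1.67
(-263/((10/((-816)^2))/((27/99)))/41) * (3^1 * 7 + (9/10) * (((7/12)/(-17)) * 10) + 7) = -3225686.72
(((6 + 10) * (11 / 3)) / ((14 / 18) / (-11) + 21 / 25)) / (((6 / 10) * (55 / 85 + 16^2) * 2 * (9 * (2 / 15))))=75625 / 366492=0.21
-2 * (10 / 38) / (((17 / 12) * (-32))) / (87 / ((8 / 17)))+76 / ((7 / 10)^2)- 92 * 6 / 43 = 142.26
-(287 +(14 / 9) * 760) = -1469.22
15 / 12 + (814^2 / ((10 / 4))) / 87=5302943 / 1740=3047.67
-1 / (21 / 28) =-4 / 3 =-1.33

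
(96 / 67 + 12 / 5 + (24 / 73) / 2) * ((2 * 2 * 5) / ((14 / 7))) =195504 / 4891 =39.97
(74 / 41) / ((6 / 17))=629 / 123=5.11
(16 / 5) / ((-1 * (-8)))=2 / 5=0.40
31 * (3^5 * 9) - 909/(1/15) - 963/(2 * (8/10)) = 428481/8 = 53560.12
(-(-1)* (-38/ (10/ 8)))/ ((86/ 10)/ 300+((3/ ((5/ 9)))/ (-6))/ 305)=-2781600/ 2353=-1182.15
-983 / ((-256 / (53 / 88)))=52099 / 22528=2.31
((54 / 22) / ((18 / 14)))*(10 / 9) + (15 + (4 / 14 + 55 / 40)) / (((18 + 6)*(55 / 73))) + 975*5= 360584909 / 73920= 4878.04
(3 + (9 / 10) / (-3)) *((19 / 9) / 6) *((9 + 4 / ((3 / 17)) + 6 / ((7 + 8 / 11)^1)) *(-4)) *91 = -14304017 / 1275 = -11218.84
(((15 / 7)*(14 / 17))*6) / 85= 36 / 289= 0.12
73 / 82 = 0.89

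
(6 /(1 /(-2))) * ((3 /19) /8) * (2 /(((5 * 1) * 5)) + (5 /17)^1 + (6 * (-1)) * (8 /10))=891 /850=1.05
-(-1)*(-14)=-14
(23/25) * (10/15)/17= 46/1275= 0.04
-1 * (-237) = 237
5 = 5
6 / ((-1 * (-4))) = 3 / 2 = 1.50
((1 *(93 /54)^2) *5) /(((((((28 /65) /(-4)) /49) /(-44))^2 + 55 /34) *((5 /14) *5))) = 4583513294360 /892782892377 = 5.13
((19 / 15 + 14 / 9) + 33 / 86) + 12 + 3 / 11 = 658927 / 42570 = 15.48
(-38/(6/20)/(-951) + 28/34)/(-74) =-23201/1794537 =-0.01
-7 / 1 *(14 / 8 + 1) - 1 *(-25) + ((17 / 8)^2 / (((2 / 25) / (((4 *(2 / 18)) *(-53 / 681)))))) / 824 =928871539 / 161609472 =5.75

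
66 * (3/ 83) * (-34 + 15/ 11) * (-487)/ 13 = 3146994/ 1079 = 2916.58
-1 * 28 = -28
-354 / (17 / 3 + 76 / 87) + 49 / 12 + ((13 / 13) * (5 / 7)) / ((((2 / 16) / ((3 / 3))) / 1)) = -2118745 / 47796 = -44.33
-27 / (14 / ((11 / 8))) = -297 / 112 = -2.65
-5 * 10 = -50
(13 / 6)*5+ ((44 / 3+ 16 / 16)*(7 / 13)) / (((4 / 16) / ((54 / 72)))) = 2819 / 78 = 36.14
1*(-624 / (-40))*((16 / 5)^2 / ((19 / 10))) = 39936 / 475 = 84.08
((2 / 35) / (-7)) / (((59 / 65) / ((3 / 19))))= -78 / 54929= -0.00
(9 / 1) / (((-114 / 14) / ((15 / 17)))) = -315 / 323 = -0.98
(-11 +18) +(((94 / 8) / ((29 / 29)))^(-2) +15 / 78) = 413499 / 57434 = 7.20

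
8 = 8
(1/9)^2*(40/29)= 40/2349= 0.02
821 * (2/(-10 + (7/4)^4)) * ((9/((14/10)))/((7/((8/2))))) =-9711.64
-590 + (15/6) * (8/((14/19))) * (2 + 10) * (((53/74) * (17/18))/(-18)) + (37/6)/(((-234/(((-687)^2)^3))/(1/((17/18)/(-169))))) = 117876646565769042549289/237762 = 495775803390655540.20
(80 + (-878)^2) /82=9402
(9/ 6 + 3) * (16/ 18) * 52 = 208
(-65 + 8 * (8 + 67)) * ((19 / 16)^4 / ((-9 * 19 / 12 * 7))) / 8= -1.33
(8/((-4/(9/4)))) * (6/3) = -9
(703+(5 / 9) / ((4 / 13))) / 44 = 25373 / 1584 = 16.02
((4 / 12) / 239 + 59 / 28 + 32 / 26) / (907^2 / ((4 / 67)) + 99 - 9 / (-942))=136828483 / 564615371816223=0.00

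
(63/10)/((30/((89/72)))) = 623/2400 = 0.26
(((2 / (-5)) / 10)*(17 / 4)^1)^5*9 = -12778713 / 10000000000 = -0.00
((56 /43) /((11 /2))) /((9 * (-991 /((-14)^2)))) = -0.01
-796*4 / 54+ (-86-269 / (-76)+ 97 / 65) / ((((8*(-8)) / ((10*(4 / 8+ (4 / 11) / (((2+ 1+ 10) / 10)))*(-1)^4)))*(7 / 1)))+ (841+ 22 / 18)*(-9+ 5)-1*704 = -7058807784277 / 1708971264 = -4130.44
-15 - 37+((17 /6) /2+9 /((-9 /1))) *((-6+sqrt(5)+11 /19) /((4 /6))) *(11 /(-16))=-120799 /2432 - 55 *sqrt(5) /128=-50.63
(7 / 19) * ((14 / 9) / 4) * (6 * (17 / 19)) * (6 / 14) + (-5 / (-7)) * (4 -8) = -6387 / 2527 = -2.53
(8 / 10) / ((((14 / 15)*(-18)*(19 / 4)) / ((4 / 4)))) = -0.01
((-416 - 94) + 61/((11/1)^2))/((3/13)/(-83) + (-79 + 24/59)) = 3924636989/605423500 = 6.48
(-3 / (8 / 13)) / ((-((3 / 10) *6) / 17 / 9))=3315 / 8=414.38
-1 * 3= -3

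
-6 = -6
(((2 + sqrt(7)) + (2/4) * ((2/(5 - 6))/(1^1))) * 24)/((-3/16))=-466.66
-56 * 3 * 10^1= -1680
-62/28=-2.21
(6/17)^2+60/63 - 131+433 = 1839374/6069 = 303.08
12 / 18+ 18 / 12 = 13 / 6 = 2.17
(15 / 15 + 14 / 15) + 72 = 1109 / 15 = 73.93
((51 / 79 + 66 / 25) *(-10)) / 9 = -1442 / 395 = -3.65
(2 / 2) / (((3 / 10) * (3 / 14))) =140 / 9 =15.56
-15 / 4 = -3.75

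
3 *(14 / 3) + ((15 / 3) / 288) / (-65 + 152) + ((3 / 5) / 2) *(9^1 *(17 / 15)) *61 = 125693549 / 626400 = 200.66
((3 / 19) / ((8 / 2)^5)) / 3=1 / 19456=0.00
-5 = -5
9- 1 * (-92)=101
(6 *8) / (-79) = -48 / 79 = -0.61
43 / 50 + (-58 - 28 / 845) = -483113 / 8450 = -57.17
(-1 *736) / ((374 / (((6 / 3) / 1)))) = -736 / 187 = -3.94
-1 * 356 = -356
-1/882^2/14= -1/10890936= -0.00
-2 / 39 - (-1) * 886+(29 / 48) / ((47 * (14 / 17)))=363769865 / 410592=885.96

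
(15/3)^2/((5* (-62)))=-0.08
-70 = -70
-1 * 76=-76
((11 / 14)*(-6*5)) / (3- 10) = 165 / 49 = 3.37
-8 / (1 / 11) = -88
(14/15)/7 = 2/15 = 0.13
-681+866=185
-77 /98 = -11 /14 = -0.79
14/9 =1.56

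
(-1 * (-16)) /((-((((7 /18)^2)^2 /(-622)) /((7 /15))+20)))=-348240384 /435298765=-0.80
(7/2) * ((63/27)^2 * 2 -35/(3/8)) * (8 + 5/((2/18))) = -137641/9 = -15293.44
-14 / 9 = -1.56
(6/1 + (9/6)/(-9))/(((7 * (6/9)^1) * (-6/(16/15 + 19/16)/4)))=-541/288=-1.88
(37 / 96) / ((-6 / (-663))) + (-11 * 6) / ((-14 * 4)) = 58823 / 1344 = 43.77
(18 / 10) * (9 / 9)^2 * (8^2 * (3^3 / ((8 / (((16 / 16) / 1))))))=1944 / 5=388.80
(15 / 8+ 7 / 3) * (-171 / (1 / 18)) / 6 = -17271 / 8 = -2158.88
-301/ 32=-9.41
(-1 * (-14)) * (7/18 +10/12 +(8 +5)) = 1792/9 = 199.11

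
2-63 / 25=-13 / 25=-0.52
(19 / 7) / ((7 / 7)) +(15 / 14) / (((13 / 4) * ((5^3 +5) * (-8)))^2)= 86825443 / 31988320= 2.71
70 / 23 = 3.04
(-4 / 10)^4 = 16 / 625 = 0.03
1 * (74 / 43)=74 / 43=1.72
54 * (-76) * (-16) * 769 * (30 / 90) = 16831872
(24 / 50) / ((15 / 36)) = 144 / 125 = 1.15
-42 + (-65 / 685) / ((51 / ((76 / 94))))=-13792832 / 328389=-42.00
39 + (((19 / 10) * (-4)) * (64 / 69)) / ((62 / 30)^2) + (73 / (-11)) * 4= 2626831 / 243133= 10.80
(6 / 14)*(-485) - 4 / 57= -82963 / 399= -207.93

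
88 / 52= 22 / 13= 1.69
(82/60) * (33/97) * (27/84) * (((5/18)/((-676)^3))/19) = -451/63765158818816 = -0.00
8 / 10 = 4 / 5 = 0.80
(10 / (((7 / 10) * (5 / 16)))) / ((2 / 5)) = 800 / 7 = 114.29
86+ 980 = 1066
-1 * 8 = -8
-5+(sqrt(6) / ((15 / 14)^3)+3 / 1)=-2+2744 * sqrt(6) / 3375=-0.01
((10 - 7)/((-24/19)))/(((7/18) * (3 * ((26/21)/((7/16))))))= -1197/1664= -0.72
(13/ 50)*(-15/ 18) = -13/ 60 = -0.22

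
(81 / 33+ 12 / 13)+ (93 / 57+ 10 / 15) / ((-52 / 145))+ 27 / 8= 22435 / 65208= 0.34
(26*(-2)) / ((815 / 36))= -1872 / 815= -2.30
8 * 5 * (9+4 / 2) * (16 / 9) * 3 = 7040 / 3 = 2346.67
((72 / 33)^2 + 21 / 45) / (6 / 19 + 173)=180253 / 5976795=0.03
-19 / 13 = -1.46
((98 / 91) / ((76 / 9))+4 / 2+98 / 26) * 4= 5826 / 247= 23.59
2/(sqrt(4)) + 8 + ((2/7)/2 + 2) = 78/7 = 11.14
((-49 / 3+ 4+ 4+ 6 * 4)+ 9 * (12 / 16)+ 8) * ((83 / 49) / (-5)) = -6059 / 588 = -10.30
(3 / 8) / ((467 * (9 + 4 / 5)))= 15 / 183064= 0.00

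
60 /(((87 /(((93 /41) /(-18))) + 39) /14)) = -8680 /6731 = -1.29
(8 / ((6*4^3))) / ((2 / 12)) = 1 / 8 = 0.12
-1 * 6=-6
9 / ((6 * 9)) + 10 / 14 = 37 / 42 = 0.88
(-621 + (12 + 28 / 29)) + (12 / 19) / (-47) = -15746617 / 25897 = -608.05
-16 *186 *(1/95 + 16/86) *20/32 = -298716/817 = -365.63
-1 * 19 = -19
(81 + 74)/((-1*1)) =-155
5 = 5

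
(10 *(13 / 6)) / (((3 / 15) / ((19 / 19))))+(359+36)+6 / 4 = 3029 / 6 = 504.83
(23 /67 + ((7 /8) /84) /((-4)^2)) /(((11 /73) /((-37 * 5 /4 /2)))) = -478009475 /9056256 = -52.78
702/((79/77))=684.23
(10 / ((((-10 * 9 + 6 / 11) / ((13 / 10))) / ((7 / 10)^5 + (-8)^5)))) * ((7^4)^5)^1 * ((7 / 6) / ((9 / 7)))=1832063933647715153769677645351 / 5313600000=344787702056555847969.30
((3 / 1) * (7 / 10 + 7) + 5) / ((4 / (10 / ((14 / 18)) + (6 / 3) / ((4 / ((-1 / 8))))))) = 89.88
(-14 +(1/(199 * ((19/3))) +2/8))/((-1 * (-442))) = -207943/6684808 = -0.03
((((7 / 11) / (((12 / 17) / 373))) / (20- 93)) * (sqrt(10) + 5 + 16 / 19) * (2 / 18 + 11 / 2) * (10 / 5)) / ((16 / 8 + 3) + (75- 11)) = -165874219 / 37898388- 4483087 * sqrt(10) / 5983956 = -6.75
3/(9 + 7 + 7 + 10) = 1/11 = 0.09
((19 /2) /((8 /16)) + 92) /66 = 37 /22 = 1.68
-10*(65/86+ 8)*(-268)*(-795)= -802170900/43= -18655137.21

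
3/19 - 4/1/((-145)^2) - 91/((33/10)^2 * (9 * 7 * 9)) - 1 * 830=-29241913166959/35237290275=-829.86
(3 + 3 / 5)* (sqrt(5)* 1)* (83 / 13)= 1494* sqrt(5) / 65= 51.40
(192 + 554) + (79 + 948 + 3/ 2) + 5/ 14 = 1774.86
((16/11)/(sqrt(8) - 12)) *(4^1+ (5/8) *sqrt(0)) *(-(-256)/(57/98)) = -802816/3553 - 401408 *sqrt(2)/10659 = -279.21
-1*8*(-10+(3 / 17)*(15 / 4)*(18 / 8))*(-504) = -583380 / 17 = -34316.47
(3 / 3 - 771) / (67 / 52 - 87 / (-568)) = -1137136 / 2129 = -534.12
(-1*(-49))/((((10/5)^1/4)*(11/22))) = 196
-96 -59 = -155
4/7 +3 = 25/7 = 3.57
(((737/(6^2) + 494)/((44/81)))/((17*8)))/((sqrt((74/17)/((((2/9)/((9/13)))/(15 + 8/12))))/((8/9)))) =18521*sqrt(1152957)/46827792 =0.42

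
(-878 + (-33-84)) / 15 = -199 / 3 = -66.33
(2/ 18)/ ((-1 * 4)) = -1/ 36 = -0.03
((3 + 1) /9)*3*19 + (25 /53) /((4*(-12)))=64423 /2544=25.32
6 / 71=0.08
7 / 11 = 0.64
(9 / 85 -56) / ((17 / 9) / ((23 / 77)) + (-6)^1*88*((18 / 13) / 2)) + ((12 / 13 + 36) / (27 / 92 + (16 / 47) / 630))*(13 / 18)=2989484080499211 / 32904697712645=90.85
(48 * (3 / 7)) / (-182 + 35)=-48 / 343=-0.14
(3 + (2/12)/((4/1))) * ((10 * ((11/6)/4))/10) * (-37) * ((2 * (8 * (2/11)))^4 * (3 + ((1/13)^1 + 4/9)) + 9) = -1208509199785/89698752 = -13472.98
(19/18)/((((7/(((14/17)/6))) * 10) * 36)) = 19/330480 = 0.00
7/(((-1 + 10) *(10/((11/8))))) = 77/720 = 0.11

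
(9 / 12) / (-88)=-3 / 352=-0.01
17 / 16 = 1.06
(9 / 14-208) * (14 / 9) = -322.56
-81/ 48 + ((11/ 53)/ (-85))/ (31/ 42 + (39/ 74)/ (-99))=-763304277/ 451437040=-1.69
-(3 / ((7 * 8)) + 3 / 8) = -3 / 7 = -0.43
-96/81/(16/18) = -4/3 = -1.33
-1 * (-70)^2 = -4900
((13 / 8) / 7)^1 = 0.23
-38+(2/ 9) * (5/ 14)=-2389/ 63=-37.92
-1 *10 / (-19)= 0.53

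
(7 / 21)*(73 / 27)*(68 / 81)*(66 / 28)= 27302 / 15309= 1.78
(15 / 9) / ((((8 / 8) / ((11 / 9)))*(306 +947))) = 55 / 33831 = 0.00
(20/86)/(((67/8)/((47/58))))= 1880/83549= 0.02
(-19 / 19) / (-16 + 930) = -1 / 914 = -0.00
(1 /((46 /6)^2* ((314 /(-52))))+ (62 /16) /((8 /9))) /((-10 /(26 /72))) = -33448727 /212615680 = -0.16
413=413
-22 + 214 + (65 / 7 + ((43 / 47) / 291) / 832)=16033383277 / 79654848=201.29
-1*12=-12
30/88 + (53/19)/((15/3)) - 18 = -17.10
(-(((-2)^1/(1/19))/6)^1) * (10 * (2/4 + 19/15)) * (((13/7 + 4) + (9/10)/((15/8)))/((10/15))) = 1116763/1050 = 1063.58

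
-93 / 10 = -9.30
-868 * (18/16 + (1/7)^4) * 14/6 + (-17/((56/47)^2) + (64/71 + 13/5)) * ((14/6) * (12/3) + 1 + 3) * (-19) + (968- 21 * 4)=20908823/27832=751.25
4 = 4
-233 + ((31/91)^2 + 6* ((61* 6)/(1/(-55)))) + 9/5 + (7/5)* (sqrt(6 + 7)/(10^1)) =-5010463931/41405 + 7* sqrt(13)/50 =-121010.58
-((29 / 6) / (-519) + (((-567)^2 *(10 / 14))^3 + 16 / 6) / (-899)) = 37707944096803667125 / 2799486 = 13469595524608.33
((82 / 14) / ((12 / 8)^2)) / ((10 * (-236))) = -41 / 37170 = -0.00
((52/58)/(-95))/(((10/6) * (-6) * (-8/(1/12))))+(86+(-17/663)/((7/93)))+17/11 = 87.20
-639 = -639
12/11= 1.09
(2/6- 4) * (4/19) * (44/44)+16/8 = 70/57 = 1.23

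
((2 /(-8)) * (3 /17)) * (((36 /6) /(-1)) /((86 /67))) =603 /2924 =0.21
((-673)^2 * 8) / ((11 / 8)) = 2635223.27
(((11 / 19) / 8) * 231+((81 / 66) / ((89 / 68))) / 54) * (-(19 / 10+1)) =-72216467 / 1488080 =-48.53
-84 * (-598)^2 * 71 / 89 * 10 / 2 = -119817430.11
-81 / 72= -9 / 8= -1.12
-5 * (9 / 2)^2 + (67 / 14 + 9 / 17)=-45665 / 476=-95.93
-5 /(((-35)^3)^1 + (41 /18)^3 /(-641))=0.00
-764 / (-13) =764 / 13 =58.77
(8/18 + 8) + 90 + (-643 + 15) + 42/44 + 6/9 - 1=-104729/198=-528.93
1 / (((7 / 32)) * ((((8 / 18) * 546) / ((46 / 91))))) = 552 / 57967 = 0.01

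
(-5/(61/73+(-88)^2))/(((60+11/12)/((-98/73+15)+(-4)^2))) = -129900/413287663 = -0.00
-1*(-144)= 144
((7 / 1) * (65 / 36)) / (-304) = -455 / 10944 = -0.04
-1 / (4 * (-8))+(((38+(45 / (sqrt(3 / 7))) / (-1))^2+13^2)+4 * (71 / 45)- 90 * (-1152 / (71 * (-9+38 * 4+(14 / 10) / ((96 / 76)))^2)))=193978210287023987 / 30574652081760- 1140 * sqrt(21)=1120.28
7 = 7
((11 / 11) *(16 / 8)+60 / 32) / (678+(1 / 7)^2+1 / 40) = 7595 / 1328969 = 0.01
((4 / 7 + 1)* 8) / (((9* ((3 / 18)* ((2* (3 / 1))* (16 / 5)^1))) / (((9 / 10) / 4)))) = 11 / 112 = 0.10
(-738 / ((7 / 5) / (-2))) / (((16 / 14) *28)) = 1845 / 56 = 32.95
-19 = -19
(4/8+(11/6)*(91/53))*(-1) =-580/159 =-3.65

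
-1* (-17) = 17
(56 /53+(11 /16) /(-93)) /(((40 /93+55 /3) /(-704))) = -39.37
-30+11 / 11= -29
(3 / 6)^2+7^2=197 / 4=49.25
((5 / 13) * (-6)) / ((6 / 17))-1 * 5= -150 / 13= -11.54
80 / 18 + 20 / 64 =685 / 144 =4.76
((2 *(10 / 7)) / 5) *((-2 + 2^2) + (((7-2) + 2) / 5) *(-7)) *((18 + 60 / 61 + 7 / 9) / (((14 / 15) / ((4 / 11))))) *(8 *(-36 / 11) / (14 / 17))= 1091.00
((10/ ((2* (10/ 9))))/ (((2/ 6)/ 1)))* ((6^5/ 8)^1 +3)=13162.50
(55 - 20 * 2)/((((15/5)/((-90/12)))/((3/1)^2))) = -675/2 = -337.50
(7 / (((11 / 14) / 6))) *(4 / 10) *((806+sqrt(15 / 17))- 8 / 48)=1176 *sqrt(255) / 935+189532 / 11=17250.27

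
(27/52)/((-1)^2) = 27/52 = 0.52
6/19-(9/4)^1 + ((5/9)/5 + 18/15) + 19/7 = 50063/23940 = 2.09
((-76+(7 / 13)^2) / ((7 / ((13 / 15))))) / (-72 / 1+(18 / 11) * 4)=9383 / 65520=0.14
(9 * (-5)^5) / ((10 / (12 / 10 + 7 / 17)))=-154125 / 34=-4533.09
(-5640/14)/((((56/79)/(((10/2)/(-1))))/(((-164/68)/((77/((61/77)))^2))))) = -42484424475/58564966306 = -0.73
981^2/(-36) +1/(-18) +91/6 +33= -960629/36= -26684.14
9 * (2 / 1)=18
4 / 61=0.07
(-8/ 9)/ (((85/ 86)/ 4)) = -2752/ 765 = -3.60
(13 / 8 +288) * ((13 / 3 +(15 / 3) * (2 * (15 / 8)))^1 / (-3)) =-641809 / 288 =-2228.50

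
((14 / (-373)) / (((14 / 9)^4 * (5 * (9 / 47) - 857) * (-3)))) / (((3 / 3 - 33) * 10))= 0.00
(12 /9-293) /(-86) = 875 /258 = 3.39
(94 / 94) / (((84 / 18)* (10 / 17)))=51 / 140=0.36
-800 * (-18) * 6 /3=28800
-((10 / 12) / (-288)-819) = 819.00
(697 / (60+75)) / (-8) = -697 / 1080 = -0.65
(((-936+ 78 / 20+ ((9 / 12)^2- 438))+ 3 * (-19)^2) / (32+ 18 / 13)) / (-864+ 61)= 297999 / 27880160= 0.01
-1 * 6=-6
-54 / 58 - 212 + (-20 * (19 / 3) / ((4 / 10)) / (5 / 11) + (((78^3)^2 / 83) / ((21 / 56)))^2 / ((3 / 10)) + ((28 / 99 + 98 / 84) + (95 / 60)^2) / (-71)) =435632684639327667283679296097 / 2496463376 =174499930112064126385.04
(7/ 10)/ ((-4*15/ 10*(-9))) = 7/ 540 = 0.01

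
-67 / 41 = -1.63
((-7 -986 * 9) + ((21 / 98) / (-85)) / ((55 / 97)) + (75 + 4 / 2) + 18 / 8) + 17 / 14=-164570101 / 18700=-8800.54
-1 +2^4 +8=23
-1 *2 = -2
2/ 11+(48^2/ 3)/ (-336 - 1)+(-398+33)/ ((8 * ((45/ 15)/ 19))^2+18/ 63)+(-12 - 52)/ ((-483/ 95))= -1562161307383/ 8511946674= -183.53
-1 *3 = -3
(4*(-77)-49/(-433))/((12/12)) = -133315/433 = -307.89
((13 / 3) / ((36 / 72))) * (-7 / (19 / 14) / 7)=-364 / 57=-6.39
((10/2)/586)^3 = 125/201230056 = 0.00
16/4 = 4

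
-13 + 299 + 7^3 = 629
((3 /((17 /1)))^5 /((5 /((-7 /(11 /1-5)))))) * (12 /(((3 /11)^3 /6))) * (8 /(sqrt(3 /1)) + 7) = -7043652 /7099285-2683296 * sqrt(3) /7099285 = -1.65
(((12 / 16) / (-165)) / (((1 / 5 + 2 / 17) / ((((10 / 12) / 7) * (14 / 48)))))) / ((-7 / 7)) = 85 / 171072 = 0.00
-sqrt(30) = -5.48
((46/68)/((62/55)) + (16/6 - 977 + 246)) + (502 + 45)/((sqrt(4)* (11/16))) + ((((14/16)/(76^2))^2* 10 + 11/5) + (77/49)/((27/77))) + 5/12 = -269710398128236577/835490308055040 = -322.82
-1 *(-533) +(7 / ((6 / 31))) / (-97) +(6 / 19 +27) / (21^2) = 96211107 / 180614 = 532.69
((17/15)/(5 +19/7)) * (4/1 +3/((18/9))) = 1309/1620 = 0.81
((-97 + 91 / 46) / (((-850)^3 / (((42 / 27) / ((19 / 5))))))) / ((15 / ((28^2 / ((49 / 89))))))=1815422 / 301919203125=0.00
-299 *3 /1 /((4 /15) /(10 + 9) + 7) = -255645 /1999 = -127.89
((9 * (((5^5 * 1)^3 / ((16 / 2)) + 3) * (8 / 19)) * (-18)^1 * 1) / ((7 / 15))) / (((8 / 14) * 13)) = -37078857451035 / 494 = -75058415892.78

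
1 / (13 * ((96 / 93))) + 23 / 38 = 5373 / 7904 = 0.68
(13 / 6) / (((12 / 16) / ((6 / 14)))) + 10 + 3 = 299 / 21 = 14.24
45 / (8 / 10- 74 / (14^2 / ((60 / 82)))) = 452025 / 5261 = 85.92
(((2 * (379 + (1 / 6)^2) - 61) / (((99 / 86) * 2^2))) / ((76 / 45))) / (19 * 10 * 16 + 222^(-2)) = 0.03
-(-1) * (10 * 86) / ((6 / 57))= 8170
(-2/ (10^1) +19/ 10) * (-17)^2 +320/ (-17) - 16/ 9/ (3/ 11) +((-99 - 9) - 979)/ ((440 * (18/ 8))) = 2347078/ 5049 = 464.86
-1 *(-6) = 6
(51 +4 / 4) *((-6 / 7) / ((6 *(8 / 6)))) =-39 / 7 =-5.57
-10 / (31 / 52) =-520 / 31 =-16.77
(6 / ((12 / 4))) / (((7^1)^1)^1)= 2 / 7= 0.29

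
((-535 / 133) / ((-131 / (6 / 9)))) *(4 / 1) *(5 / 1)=21400 / 52269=0.41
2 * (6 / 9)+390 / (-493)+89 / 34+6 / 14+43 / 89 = 7503325 / 1842834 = 4.07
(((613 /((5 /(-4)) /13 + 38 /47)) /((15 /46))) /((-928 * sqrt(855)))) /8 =-8614489 * sqrt(95) /6906895200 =-0.01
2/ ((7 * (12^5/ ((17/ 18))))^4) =0.00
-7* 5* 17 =-595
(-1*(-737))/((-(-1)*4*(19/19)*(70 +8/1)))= 737/312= 2.36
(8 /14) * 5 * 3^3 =540 /7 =77.14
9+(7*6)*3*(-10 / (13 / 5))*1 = -6183 / 13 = -475.62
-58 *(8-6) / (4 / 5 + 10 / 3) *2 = -1740 / 31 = -56.13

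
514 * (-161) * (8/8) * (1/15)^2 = -82754/225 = -367.80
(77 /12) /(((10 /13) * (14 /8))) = 4.77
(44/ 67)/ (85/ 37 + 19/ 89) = 36223/ 138489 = 0.26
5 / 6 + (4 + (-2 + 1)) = 23 / 6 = 3.83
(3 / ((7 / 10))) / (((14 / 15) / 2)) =450 / 49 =9.18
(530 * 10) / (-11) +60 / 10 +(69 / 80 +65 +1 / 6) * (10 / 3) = -202531 / 792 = -255.72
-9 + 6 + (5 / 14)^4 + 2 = -37791 / 38416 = -0.98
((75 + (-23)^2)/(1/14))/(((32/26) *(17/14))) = 96187/17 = 5658.06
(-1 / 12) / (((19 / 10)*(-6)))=5 / 684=0.01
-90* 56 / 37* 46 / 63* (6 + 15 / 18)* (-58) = 4375520 / 111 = 39419.10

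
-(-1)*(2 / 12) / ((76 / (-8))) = -1 / 57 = -0.02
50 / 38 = 1.32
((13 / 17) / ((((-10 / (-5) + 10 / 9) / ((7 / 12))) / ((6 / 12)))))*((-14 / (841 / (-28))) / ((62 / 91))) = 173901 / 3545656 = 0.05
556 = 556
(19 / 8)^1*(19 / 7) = 361 / 56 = 6.45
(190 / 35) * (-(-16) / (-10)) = -304 / 35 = -8.69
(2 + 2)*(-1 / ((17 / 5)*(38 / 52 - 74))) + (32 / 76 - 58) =-7083862 / 123063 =-57.56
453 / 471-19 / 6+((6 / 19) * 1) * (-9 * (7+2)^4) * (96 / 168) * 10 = -13350074161 / 125286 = -106556.79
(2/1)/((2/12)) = 12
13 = 13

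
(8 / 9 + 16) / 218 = 76 / 981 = 0.08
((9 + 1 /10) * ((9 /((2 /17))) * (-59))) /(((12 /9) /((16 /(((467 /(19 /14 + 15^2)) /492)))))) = -274451365422 /2335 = -117538058.00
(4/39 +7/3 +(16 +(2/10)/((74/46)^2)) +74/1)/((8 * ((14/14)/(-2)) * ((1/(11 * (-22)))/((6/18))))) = 1865.68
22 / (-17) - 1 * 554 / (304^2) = -1021285 / 785536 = -1.30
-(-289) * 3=867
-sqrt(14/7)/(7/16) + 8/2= 4-16 * sqrt(2)/7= 0.77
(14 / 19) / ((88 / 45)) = 315 / 836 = 0.38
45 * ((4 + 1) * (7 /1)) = 1575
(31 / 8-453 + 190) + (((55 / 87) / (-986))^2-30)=-4255082412703 / 14717103048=-289.12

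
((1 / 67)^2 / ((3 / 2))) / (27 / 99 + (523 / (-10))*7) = -220 / 541925547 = -0.00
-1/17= -0.06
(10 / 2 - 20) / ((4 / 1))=-3.75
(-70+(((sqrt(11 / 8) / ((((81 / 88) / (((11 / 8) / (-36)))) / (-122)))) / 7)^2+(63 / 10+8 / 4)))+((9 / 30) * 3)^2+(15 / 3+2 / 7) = -1143393801133 / 20832487200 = -54.89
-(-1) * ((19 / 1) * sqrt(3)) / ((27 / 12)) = 76 * sqrt(3) / 9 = 14.63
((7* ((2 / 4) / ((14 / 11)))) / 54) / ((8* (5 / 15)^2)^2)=33 / 512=0.06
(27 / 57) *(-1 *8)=-72 / 19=-3.79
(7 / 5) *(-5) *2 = -14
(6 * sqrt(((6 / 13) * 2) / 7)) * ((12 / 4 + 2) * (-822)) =-49320 * sqrt(273) / 91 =-8954.95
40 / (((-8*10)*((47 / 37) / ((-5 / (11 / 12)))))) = 1110 / 517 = 2.15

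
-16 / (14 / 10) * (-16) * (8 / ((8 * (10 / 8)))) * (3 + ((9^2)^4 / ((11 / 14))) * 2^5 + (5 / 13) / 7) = 1797047014180864 / 7007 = 256464537488.35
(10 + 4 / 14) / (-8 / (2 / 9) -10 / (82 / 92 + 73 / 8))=-33174 / 119329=-0.28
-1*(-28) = 28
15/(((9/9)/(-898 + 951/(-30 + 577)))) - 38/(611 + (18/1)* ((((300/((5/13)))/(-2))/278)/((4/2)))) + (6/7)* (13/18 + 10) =-130978242485/9749181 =-13434.79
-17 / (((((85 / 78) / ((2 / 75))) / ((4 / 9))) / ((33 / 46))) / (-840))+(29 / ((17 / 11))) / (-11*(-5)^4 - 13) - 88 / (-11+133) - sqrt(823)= 454626209059 / 4107142200 - sqrt(823)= 82.00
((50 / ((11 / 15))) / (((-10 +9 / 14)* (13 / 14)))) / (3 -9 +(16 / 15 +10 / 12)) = 1470000 / 768053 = 1.91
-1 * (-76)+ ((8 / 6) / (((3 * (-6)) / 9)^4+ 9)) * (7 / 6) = 17114 / 225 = 76.06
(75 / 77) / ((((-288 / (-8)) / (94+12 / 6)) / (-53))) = -10600 / 77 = -137.66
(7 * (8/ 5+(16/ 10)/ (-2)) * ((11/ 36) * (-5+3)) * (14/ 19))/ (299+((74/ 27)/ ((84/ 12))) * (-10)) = -45276/ 5298245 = -0.01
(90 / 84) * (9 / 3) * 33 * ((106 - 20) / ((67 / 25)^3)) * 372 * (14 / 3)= 247438125000 / 300763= 822701.35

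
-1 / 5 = -0.20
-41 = -41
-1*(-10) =10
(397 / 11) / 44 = 397 / 484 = 0.82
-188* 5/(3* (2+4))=-470/9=-52.22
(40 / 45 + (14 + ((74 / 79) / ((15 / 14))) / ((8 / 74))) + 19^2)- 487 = -366251 / 3555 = -103.02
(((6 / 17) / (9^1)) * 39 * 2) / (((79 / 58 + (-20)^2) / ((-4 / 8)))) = -1508 / 395743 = -0.00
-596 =-596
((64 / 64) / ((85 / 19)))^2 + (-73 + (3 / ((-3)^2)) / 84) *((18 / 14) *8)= -265790061 / 354025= -750.77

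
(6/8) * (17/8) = 51/32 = 1.59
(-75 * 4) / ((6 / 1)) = -50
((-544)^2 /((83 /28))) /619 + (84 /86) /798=6769883313 /41975009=161.28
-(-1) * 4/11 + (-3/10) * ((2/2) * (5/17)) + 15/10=1.78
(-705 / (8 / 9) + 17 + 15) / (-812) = 6089 / 6496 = 0.94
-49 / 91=-7 / 13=-0.54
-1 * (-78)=78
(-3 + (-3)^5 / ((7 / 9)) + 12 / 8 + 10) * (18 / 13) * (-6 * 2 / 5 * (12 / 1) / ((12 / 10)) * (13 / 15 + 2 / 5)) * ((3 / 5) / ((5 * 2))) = 1746252 / 2275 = 767.58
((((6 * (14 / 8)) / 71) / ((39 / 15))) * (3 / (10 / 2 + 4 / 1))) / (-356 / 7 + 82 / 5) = -1225 / 2226276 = -0.00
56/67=0.84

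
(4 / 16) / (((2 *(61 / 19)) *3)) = 19 / 1464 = 0.01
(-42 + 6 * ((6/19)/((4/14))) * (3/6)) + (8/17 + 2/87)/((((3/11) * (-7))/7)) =-3413765/84303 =-40.49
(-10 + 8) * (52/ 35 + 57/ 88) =-6571/ 1540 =-4.27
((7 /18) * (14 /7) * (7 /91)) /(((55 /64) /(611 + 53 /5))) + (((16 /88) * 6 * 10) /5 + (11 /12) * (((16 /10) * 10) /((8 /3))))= 1093031 /21450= 50.96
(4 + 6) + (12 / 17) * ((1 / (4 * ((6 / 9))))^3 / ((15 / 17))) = 6427 / 640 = 10.04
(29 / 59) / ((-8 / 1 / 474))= -6873 / 236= -29.12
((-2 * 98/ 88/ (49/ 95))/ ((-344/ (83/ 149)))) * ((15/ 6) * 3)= 118275/ 2255264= 0.05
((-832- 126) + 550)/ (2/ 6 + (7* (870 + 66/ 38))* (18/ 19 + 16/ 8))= -441864/ 19478449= -0.02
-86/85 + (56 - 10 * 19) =-11476/85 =-135.01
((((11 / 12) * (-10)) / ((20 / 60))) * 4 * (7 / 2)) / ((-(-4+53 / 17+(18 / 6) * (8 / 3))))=54.09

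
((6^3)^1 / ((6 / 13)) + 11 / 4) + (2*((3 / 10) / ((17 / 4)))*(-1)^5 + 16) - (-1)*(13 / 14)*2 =1162549 / 2380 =488.47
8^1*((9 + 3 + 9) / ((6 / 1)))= 28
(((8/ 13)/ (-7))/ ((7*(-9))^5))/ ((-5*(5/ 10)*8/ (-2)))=4/ 451558627065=0.00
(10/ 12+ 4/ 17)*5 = 545/ 102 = 5.34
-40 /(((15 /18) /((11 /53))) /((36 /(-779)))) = 19008 /41287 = 0.46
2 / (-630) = -1 / 315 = -0.00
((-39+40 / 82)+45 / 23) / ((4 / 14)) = -120652 / 943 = -127.94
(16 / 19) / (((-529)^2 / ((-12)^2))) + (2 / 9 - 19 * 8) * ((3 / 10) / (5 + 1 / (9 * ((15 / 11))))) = -32681889369 / 3647447594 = -8.96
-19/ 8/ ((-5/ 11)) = 209/ 40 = 5.22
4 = 4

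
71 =71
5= 5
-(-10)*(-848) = -8480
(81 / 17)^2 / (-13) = -6561 / 3757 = -1.75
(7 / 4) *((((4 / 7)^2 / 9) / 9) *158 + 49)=197009 / 2268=86.86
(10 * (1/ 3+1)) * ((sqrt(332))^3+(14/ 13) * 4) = 2240/ 39+26560 * sqrt(83)/ 3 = 80715.14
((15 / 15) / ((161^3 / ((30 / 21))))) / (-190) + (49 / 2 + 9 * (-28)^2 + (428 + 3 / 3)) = 8336241476085 / 1110092746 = 7509.50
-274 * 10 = -2740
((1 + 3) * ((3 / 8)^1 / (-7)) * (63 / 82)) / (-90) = 3 / 1640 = 0.00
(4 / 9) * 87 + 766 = 2414 / 3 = 804.67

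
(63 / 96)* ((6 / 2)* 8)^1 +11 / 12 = 50 / 3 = 16.67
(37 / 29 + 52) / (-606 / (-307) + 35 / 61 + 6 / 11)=318265365 / 18478307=17.22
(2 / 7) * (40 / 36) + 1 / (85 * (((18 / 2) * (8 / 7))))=0.32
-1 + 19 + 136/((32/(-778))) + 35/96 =-315661/96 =-3288.14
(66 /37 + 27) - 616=-21727 /37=-587.22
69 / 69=1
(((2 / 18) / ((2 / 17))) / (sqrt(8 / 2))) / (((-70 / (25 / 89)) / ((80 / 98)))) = -0.00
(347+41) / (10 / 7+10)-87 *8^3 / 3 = -296281 / 20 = -14814.05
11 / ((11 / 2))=2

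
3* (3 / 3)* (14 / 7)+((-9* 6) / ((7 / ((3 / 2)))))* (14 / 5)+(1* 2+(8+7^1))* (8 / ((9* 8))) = -1103 / 45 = -24.51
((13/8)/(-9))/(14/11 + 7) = -11/504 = -0.02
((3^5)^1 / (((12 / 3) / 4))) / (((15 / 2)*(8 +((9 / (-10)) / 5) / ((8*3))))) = 12960 / 3197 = 4.05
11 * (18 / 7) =198 / 7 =28.29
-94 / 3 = -31.33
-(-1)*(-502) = -502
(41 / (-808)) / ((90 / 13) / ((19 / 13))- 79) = 779 / 1140088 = 0.00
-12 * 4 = -48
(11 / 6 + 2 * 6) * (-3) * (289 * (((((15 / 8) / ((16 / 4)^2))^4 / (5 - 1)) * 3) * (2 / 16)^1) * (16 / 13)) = -3643025625 / 13958643712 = -0.26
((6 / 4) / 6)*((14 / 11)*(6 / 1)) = 21 / 11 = 1.91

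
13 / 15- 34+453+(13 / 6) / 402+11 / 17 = 86214829 / 205020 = 420.52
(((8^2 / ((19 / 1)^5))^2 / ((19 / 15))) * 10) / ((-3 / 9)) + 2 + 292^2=9932658415213698054 / 116490258898219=85266.00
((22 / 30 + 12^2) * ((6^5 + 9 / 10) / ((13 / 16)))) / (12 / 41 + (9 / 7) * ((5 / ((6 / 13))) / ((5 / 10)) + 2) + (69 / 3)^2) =1242463467 / 502000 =2475.03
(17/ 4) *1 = 17/ 4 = 4.25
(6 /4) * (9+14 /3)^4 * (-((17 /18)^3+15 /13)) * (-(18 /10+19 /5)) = 2993732711123 /5117580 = 584989.92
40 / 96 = 5 / 12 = 0.42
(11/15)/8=11/120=0.09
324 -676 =-352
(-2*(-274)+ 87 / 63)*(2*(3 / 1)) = 23074 / 7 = 3296.29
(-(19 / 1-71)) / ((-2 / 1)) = -26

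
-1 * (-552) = 552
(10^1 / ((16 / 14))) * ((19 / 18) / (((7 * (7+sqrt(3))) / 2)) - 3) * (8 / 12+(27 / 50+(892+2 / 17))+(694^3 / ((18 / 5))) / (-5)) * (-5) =-1216104640246909 / 506736 - 2698982381111 * sqrt(3) / 506736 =-2409103388.86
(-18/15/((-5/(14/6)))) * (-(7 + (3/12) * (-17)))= -77/50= -1.54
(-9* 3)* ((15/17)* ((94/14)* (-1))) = 19035/119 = 159.96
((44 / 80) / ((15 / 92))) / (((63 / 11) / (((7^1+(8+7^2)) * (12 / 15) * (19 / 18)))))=6768256 / 212625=31.83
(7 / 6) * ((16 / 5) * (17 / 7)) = 136 / 15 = 9.07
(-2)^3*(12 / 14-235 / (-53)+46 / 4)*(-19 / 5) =946884 / 1855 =510.45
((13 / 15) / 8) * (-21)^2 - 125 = -3089 / 40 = -77.22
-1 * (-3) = 3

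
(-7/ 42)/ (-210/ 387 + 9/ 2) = -43/ 1021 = -0.04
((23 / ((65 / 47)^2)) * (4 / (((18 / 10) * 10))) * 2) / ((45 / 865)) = 35158444 / 342225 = 102.73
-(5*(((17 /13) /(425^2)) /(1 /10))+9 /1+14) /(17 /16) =-2033232 /93925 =-21.65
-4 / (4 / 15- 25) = 0.16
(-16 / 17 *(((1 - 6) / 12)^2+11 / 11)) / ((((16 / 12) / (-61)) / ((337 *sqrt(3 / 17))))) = 7154.06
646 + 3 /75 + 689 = 33376 /25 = 1335.04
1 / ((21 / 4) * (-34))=-2 / 357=-0.01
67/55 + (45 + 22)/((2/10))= 18492/55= 336.22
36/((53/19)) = 684/53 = 12.91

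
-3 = -3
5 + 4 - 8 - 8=-7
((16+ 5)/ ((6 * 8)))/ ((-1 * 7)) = -1/ 16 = -0.06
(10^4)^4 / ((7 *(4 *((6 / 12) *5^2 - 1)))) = 5000000000000000 / 161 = 31055900621118.01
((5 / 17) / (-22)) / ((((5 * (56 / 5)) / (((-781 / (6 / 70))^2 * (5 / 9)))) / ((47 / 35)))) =-325774625 / 22032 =-14786.43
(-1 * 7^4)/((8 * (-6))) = 2401/48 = 50.02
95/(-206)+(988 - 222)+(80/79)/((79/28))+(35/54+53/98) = 1304745204221/1700909658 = 767.09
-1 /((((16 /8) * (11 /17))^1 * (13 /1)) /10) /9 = -85 /1287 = -0.07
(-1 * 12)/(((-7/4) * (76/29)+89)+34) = -174/1717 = -0.10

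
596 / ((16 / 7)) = 1043 / 4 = 260.75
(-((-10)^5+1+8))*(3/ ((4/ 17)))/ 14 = 91063.23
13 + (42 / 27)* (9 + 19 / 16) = 2077 / 72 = 28.85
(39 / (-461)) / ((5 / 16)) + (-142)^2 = 46477396 / 2305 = 20163.73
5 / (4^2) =5 / 16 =0.31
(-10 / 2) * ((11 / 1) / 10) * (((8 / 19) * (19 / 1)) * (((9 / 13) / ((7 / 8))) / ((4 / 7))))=-792 / 13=-60.92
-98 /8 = -49 /4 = -12.25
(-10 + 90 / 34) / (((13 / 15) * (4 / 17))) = -1875 / 52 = -36.06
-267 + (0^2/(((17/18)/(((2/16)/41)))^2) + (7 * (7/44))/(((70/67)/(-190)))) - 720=-52339/44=-1189.52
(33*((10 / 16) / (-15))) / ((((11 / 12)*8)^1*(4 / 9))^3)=-0.04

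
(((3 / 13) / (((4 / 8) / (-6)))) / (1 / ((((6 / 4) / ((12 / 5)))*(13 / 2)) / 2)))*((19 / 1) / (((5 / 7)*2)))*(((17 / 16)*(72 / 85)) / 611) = -10773 / 97760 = -0.11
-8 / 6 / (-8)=1 / 6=0.17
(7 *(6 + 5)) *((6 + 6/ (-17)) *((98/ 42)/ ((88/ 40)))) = 7840/ 17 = 461.18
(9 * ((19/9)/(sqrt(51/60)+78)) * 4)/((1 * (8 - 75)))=-118560/8151421+152 * sqrt(85)/8151421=-0.01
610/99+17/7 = 5953/693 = 8.59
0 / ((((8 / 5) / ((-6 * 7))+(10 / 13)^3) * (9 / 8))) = 0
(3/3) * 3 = 3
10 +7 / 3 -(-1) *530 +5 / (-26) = 42287 / 78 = 542.14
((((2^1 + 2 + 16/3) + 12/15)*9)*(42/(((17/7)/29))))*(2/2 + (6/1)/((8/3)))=12635532/85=148653.32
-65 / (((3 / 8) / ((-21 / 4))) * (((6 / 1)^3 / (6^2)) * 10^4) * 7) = 13 / 6000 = 0.00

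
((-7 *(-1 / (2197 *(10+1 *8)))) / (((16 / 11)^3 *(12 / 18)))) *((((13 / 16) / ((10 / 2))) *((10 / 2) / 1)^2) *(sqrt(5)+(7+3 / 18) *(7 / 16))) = 46585 *sqrt(5) / 132907008+14022085 / 12759072768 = 0.00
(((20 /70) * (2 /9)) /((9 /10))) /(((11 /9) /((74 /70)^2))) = 10952 /169785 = 0.06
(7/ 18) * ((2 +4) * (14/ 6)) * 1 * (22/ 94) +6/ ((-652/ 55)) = 105919/ 137898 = 0.77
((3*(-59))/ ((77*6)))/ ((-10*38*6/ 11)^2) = -0.00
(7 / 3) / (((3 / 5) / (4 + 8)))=140 / 3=46.67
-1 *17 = -17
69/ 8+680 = 5509/ 8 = 688.62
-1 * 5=-5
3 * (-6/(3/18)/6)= -18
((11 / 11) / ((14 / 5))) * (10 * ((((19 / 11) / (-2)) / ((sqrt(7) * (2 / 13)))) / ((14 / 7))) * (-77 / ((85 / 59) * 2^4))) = 72865 * sqrt(7) / 15232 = 12.66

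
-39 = -39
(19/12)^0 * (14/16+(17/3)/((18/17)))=1345/216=6.23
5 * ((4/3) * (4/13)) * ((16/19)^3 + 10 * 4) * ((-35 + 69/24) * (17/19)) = -2393.64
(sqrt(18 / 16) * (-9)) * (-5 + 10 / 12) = 225 * sqrt(2) / 8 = 39.77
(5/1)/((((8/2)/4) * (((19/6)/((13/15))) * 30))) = 13/285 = 0.05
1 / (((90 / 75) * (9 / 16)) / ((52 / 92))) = 0.84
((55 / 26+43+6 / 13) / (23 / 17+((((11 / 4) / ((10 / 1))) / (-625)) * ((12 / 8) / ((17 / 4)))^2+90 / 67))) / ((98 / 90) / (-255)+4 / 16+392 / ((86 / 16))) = 141521413823437500 / 612622386778277837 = 0.23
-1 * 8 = -8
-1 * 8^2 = -64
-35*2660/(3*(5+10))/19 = -980/9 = -108.89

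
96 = 96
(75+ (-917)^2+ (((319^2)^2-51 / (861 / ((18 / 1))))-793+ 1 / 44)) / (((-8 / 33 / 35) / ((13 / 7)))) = -25501583683328805 / 9184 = -2776740383637.72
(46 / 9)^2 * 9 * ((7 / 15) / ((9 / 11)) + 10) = 3019532 / 1215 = 2485.21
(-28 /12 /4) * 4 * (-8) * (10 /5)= 37.33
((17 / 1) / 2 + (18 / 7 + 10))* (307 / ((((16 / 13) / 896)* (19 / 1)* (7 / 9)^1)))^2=12179247855840 / 2527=4819646955.22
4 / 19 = 0.21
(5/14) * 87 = 435/14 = 31.07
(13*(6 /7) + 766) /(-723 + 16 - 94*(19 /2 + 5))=-544 /1449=-0.38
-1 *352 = -352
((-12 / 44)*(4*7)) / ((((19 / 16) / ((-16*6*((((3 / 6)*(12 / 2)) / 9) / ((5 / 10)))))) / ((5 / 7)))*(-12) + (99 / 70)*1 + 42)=-50176 / 287309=-0.17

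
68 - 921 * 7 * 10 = -64402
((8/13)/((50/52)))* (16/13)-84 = -27044/325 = -83.21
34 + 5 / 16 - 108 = -1179 / 16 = -73.69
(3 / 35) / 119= 3 / 4165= 0.00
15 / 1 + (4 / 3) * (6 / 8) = 16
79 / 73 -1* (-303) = 22198 / 73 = 304.08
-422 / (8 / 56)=-2954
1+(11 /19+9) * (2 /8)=129 /38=3.39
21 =21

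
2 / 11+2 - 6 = -42 / 11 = -3.82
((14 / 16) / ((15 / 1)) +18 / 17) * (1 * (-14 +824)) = 61533 / 68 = 904.90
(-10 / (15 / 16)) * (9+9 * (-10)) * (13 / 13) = 864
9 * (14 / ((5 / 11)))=1386 / 5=277.20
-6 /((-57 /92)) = 9.68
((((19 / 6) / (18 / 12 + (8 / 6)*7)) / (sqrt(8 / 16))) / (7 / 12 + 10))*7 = 1596*sqrt(2) / 8255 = 0.27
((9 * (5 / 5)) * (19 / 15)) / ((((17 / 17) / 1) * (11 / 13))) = 741 / 55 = 13.47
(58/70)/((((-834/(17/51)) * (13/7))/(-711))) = 2291/18070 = 0.13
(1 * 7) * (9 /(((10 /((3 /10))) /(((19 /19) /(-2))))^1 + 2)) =-189 /194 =-0.97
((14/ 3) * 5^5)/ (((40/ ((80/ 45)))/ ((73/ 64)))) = 319375/ 432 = 739.29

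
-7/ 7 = -1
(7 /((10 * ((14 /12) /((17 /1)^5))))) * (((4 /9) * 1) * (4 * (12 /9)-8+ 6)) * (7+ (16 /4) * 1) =124947416 /9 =13883046.22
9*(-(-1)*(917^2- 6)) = 7567947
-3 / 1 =-3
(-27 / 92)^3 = -19683 / 778688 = -0.03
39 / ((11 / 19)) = 741 / 11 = 67.36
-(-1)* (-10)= -10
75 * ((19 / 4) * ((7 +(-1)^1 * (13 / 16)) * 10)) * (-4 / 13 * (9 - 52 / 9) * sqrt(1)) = -2272875 / 104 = -21854.57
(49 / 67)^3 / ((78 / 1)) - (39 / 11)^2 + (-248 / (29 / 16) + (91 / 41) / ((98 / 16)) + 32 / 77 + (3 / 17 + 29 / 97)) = -5771325755001707539 / 38958742589404638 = -148.14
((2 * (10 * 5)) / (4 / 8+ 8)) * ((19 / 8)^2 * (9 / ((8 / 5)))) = 406125 / 1088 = 373.28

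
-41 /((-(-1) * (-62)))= 41 /62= 0.66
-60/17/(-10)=6/17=0.35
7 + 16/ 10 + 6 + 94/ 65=1043/ 65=16.05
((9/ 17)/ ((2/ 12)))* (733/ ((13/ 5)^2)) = 989550/ 2873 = 344.43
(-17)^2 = 289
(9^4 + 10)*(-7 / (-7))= 6571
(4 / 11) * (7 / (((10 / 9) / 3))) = 378 / 55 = 6.87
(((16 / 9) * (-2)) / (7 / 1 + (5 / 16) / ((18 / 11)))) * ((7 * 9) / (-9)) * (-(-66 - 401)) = 3347456 / 2071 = 1616.35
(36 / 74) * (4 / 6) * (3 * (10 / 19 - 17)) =-11268 / 703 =-16.03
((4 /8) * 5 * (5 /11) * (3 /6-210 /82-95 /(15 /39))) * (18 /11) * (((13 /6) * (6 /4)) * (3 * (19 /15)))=-227001645 /39688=-5719.65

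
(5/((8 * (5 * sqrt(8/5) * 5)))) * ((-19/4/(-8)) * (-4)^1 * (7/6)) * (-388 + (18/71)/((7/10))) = 228779 * sqrt(10)/34080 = 21.23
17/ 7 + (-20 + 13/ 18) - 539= -70037/ 126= -555.85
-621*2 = -1242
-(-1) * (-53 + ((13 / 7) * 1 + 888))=5858 / 7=836.86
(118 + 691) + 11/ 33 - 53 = 2269/ 3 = 756.33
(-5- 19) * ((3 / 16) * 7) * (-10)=315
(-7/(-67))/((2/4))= 14/67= 0.21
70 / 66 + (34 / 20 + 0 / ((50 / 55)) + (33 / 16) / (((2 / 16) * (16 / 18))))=56293 / 2640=21.32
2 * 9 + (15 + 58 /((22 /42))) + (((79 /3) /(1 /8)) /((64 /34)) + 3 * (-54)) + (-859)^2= 737974.64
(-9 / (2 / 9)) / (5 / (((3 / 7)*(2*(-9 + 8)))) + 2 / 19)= 4617 / 653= 7.07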